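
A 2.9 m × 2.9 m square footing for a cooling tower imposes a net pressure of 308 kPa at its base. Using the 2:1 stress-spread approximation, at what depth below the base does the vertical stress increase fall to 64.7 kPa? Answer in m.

z ≈ 3.43 m

2:1 spreading — at depth z the loaded area has grown by z in each plan dimension:
qB²/(B+z)² = Δσ_z ⇒ z = B(√(q/Δσ_z) − 1) = 2.9×(√(308/64.7) − 1) = 3.427 m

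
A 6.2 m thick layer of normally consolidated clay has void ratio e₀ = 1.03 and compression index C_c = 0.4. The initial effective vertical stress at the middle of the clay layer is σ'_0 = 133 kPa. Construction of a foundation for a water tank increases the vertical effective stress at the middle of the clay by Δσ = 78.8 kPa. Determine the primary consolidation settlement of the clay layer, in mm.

Final effective stress: σ'_f = σ'_0 + Δσ = 133 + 78.8 = 211.8 kPa.
Normally consolidated clay, so the full stress increment lies on the virgin compression line:
S_c = C_c·H/(1+e₀)·log₁₀(σ'_f/σ'_0) = 0.4×6.2/(1+1.03)×log₁₀(211.8/133)
    = 1.2217 × 0.20207 = 0.2469 m

S_c ≈ 247 mm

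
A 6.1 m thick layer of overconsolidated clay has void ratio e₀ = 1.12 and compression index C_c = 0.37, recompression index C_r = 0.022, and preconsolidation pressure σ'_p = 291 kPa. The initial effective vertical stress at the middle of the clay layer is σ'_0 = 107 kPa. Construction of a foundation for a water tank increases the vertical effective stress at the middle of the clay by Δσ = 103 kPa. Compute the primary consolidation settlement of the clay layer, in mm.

Final effective stress: σ'_f = 107 + 103 = 210 kPa.
σ'_f = 210 ≤ σ'_p = 291 kPa, so the clay remains overconsolidated and only the recompression index applies:
S_c = C_r·H/(1+e₀)·log₁₀(σ'_f/σ'_0) = 0.022×6.1/2.12×log₁₀(210/107)
    = 0.063303 × 0.29284 = 0.01854 m

S_c ≈ 18.5 mm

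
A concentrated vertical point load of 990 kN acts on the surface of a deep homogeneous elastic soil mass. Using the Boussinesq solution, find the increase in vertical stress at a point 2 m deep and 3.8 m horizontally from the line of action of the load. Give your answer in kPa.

Δσ_z ≈ 2.59 kPa

Boussinesq vertical stress below a point load on an elastic half-space:
Δσ_z = 3P/(2πz²) · [1 + (r/z)²]^(−5/2)
r/z = 3.8/2 = 1.9; [1+(r/z)²]^(−5/2) = 0.021915.
Δσ_z = 3×990/(2π×2²) × 0.021915 = 118.17 × 0.021915 = 2.59 kPa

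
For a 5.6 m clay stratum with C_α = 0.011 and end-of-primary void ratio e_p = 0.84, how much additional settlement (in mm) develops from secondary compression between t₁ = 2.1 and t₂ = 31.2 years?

S_s ≈ 39.2 mm

Secondary compression: S_s = C_α·H/(1+e_p)·log₁₀(t₂/t₁)
S_s = 0.011×5.6/(1+0.84)×log₁₀(31.2/2.1)
    = 0.03348 × 1.172 = 0.03923 m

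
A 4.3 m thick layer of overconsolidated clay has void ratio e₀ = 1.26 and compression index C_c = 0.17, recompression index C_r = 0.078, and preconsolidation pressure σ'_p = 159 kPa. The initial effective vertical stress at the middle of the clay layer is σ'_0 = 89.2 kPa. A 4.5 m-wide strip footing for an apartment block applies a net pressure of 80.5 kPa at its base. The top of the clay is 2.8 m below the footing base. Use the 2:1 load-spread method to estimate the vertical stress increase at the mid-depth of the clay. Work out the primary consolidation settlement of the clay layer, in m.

Mid-depth of clay below the footing base: z = 2.8 + 4.3/2 = 4.95 m.
Stress increase at mid-clay by the 2:1 spreading method:
Δσ = qB/(B+z) = 80.5×4.5/(4.5+4.95) = 38.333 kPa
Final effective stress: σ'_f = 89.2 + 38.333 = 127.53 kPa.
σ'_f = 127.53 ≤ σ'_p = 159 kPa, so the clay remains overconsolidated and only the recompression index applies:
S_c = C_r·H/(1+e₀)·log₁₀(σ'_f/σ'_0) = 0.078×4.3/2.26×log₁₀(127.53/89.2)
    = 0.14841 × 0.15525 = 0.02304 m

S_c ≈ 0.023 m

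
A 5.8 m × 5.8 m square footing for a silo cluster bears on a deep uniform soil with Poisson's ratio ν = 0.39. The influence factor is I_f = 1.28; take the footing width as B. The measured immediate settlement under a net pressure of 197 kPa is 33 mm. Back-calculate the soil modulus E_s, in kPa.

E_s ≈ 37600 kPa

S_e = q·B·(1−ν²)/E_s · I_f  ⇒  E_s = q·B·(1−ν²)·I_f / S_e.
E_s = 197 × 5.8 × 0.8479 × 1.28 / 0.033 = 37580 kPa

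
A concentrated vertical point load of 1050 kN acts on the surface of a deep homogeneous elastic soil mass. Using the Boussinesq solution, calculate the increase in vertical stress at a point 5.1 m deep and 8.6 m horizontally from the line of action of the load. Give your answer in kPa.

Boussinesq vertical stress below a point load on an elastic half-space:
Δσ_z = 3P/(2πz²) · [1 + (r/z)²]^(−5/2)
r/z = 8.6/5.1 = 1.6863; [1+(r/z)²]^(−5/2) = 0.034528.
Δσ_z = 3×1050/(2π×5.1²) × 0.034528 = 19.275 × 0.034528 = 0.6655 kPa

Δσ_z ≈ 0.666 kPa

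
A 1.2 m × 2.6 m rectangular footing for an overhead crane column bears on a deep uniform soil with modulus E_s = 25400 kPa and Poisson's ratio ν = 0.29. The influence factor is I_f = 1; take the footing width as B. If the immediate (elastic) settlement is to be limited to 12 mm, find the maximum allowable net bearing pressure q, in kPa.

S_e = q·B·(1−ν²)/E_s · I_f  ⇒  q = S_e·E_s / (B·(1−ν²)·I_f).
q = 0.012 × 25400 / (1.2 × 0.9159 × 1) = 277.3 kPa

q ≈ 277 kPa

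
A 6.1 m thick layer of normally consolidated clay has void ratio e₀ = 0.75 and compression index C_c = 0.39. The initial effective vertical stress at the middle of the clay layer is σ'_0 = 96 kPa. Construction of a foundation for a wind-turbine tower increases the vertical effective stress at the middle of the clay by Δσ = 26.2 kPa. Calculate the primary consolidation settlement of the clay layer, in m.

S_c ≈ 0.142 m

Final effective stress: σ'_f = σ'_0 + Δσ = 96 + 26.2 = 122.2 kPa.
Normally consolidated clay, so the full stress increment lies on the virgin compression line:
S_c = C_c·H/(1+e₀)·log₁₀(σ'_f/σ'_0) = 0.39×6.1/(1+0.75)×log₁₀(122.2/96)
    = 1.3594 × 0.1048 = 0.1425 m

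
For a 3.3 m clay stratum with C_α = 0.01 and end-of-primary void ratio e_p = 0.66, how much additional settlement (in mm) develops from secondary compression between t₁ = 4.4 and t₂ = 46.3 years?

Secondary compression: S_s = C_α·H/(1+e_p)·log₁₀(t₂/t₁)
S_s = 0.01×3.3/(1+0.66)×log₁₀(46.3/4.4)
    = 0.01988 × 1.022 = 0.02032 m

S_s ≈ 20.3 mm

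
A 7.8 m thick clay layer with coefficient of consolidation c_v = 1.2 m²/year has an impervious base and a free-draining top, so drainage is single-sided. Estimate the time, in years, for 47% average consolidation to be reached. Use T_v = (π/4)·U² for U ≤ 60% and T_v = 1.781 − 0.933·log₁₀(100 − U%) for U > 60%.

t ≈ 8.8 years

Drainage path length: H_d = H = 7.8 m (single drainage).
U ≤ 60%: T_v = (π/4)·U² = (π/4)×0.47² = 0.17349.
t = T_v·H_d²/c_v = 0.17349×7.8²/1.2 = 8.796 years.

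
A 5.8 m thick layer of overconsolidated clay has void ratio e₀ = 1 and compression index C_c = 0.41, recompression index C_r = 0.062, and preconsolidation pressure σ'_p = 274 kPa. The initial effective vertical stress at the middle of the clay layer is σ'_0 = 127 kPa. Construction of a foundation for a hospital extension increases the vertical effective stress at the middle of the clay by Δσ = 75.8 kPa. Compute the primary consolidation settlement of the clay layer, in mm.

S_c ≈ 36.5 mm

Final effective stress: σ'_f = 127 + 75.8 = 202.8 kPa.
σ'_f = 202.8 ≤ σ'_p = 274 kPa, so the clay remains overconsolidated and only the recompression index applies:
S_c = C_r·H/(1+e₀)·log₁₀(σ'_f/σ'_0) = 0.062×5.8/2×log₁₀(202.8/127)
    = 0.1798 × 0.20326 = 0.03655 m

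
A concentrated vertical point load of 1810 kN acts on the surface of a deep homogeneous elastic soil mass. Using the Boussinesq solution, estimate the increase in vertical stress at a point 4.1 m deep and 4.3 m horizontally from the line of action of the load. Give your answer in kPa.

Δσ_z ≈ 8.05 kPa

Boussinesq vertical stress below a point load on an elastic half-space:
Δσ_z = 3P/(2πz²) · [1 + (r/z)²]^(−5/2)
r/z = 4.3/4.1 = 1.0488; [1+(r/z)²]^(−5/2) = 0.15649.
Δσ_z = 3×1810/(2π×4.1²) × 0.15649 = 51.411 × 0.15649 = 8.045 kPa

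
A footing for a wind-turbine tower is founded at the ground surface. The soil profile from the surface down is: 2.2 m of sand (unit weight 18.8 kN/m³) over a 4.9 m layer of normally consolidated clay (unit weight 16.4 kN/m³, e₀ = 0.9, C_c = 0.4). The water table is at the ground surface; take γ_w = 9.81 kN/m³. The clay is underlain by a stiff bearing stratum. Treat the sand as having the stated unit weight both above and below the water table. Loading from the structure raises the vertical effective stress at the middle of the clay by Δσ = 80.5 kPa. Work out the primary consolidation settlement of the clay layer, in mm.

S_c ≈ 527 mm

Mid-depth of clay below the ground surface: z = 2.2 + 4.9/2 = 4.65 m.
Total vertical stress at mid-clay: σ_v = 18.8×2.2 + 16.4×2.45 = 81.54 kPa.
Pore pressure: u = 9.81×(4.65 − 0) = 45.617 kPa.
Initial effective stress: σ'_0 = σ_v − u = 81.54 − 45.617 = 35.923 kPa.
Final effective stress: σ'_f = σ'_0 + Δσ = 35.923 + 80.5 = 116.42 kPa.
Normally consolidated clay, so the full stress increment lies on the virgin compression line:
S_c = C_c·H/(1+e₀)·log₁₀(σ'_f/σ'_0) = 0.4×4.9/(1+0.9)×log₁₀(116.42/35.923)
    = 1.0316 × 0.51065 = 0.5268 m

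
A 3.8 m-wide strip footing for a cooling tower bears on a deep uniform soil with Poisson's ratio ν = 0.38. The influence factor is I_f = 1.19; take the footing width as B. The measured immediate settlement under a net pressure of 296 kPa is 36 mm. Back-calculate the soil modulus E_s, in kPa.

S_e = q·B·(1−ν²)/E_s · I_f  ⇒  E_s = q·B·(1−ν²)·I_f / S_e.
E_s = 296 × 3.8 × 0.8556 × 1.19 / 0.036 = 31810 kPa

E_s ≈ 31800 kPa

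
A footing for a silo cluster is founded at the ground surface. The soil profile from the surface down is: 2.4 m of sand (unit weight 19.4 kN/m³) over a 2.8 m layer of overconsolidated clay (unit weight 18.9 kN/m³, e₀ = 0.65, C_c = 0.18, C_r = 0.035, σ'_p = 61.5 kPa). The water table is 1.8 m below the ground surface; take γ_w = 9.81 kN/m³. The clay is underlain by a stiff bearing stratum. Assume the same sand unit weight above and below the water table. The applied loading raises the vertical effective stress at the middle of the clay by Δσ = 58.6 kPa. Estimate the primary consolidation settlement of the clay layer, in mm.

S_c ≈ 83.2 mm

Mid-depth of clay below the ground surface: z = 2.4 + 2.8/2 = 3.8 m.
Total vertical stress at mid-clay: σ_v = 19.4×2.4 + 18.9×1.4 = 73.02 kPa.
Pore pressure: u = 9.81×(3.8 − 1.8) = 19.62 kPa.
Initial effective stress: σ'_0 = σ_v − u = 73.02 − 19.62 = 53.4 kPa.
Final effective stress: σ'_f = 53.4 + 58.6 = 112 kPa.
σ'_f = 112 > σ'_p = 61.5 kPa, so the stress path crosses the preconsolidation pressure — recompression up to σ'_p, then virgin compression beyond:
S_c = H/(1+e₀)·[C_r·log₁₀(σ'_p/σ'_0) + C_c·log₁₀(σ'_f/σ'_p)]
    = 2.8/1.65 × [0.035×log₁₀(61.5/53.4) + 0.18×log₁₀(112/61.5)]
    = 1.697 × [0.0021467 + 0.046862] = 0.08317 m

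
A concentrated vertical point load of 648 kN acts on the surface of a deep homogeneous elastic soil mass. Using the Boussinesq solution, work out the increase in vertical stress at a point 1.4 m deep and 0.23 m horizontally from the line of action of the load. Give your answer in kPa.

Δσ_z ≈ 148 kPa

Boussinesq vertical stress below a point load on an elastic half-space:
Δσ_z = 3P/(2πz²) · [1 + (r/z)²]^(−5/2)
r/z = 0.23/1.4 = 0.16429; [1+(r/z)²]^(−5/2) = 0.93559.
Δσ_z = 3×648/(2π×1.4²) × 0.93559 = 157.86 × 0.93559 = 147.7 kPa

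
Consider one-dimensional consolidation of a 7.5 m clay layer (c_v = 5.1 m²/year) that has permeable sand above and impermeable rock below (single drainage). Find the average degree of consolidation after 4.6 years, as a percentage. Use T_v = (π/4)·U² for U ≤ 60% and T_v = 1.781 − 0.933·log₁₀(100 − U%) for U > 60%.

Drainage path length: H_d = H = 7.5 m (single drainage).
T_v = c_v·t/H_d² = 5.1×4.6/7.5² = 0.41707.
T_v = 0.41707 corresponds to the U > 60% branch:
U = 1 − 10^((1.781 − T_v)/0.933)/100 = 0.7103

U ≈ 71 %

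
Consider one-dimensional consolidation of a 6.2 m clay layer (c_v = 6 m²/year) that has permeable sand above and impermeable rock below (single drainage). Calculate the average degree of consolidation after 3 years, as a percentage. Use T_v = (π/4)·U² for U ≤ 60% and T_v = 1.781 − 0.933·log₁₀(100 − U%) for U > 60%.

U ≈ 74.5 %

Drainage path length: H_d = H = 6.2 m (single drainage).
T_v = c_v·t/H_d² = 6×3/6.2² = 0.46826.
T_v = 0.46826 corresponds to the U > 60% branch:
U = 1 − 10^((1.781 − T_v)/0.933)/100 = 0.7447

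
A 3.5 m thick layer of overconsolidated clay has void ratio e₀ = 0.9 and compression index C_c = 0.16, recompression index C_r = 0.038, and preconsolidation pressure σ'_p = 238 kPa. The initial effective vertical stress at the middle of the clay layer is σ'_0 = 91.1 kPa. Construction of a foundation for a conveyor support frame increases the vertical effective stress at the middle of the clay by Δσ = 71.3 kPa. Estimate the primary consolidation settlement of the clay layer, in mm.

Final effective stress: σ'_f = 91.1 + 71.3 = 162.4 kPa.
σ'_f = 162.4 ≤ σ'_p = 238 kPa, so the clay remains overconsolidated and only the recompression index applies:
S_c = C_r·H/(1+e₀)·log₁₀(σ'_f/σ'_0) = 0.038×3.5/1.9×log₁₀(162.4/91.1)
    = 0.07 × 0.25107 = 0.01757 m

S_c ≈ 17.6 mm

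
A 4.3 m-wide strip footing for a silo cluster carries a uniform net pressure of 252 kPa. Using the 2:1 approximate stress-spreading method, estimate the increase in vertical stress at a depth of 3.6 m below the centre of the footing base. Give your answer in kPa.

By the 2:1 method the load spreads at 1 horizontal : 2 vertical, so at depth z the loaded area has grown by z in each plan dimension:
Δσ = qB/(B+z) = 252×4.3/(4.3+3.6) = 137.16 kPa

Δσ_z ≈ 137 kPa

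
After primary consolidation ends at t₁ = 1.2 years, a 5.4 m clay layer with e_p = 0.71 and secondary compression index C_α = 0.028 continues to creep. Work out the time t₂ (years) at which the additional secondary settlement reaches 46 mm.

t₂ ≈ 3.98 years

S_s = C_α·H/(1+e_p)·log₁₀(t₂/t₁) ⇒ log₁₀(t₂/t₁) = S_s·(1+e_p)/(C_α·H).
log₁₀(t₂/t₁) = 0.046 × (1+0.71) / (0.028×5.4) = 0.5202
t₂ = t₁ × 10^0.5202 = 1.2 × 3.313 = 3.976 years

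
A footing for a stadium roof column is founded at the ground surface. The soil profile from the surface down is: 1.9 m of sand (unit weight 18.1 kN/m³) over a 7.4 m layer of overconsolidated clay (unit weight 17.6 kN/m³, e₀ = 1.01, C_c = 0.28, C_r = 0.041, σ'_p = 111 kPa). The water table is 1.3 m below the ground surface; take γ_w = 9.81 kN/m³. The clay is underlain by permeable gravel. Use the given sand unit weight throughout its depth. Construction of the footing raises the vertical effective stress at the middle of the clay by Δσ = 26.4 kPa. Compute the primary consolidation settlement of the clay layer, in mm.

S_c ≈ 24.8 mm

Mid-depth of clay below the ground surface: z = 1.9 + 7.4/2 = 5.6 m.
Total vertical stress at mid-clay: σ_v = 18.1×1.9 + 17.6×3.7 = 99.51 kPa.
Pore pressure: u = 9.81×(5.6 − 1.3) = 42.183 kPa.
Initial effective stress: σ'_0 = σ_v − u = 99.51 − 42.183 = 57.327 kPa.
Final effective stress: σ'_f = 57.327 + 26.4 = 83.727 kPa.
σ'_f = 83.727 ≤ σ'_p = 111 kPa, so the clay remains overconsolidated and only the recompression index applies:
S_c = C_r·H/(1+e₀)·log₁₀(σ'_f/σ'_0) = 0.041×7.4/2.01×log₁₀(83.727/57.327)
    = 0.15095 × 0.16451 = 0.02483 m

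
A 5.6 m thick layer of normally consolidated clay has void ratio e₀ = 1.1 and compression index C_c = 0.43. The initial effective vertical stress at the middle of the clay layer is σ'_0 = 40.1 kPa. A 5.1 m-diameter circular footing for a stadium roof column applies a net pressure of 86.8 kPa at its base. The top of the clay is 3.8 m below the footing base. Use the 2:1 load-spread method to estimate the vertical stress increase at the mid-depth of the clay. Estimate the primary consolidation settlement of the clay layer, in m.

S_c ≈ 0.172 m

Mid-depth of clay below the footing base: z = 3.8 + 5.6/2 = 6.6 m.
Stress increase at mid-clay by the 2:1 spreading method:
Δσ ≈ qD²/(D+z)² = 86.8×5.1²/(5.1+6.6)² = 16.493 kPa
Final effective stress: σ'_f = σ'_0 + Δσ = 40.1 + 16.493 = 56.593 kPa.
Normally consolidated clay, so the full stress increment lies on the virgin compression line:
S_c = C_c·H/(1+e₀)·log₁₀(σ'_f/σ'_0) = 0.43×5.6/(1+1.1)×log₁₀(56.593/40.1)
    = 1.1467 × 0.14962 = 0.1716 m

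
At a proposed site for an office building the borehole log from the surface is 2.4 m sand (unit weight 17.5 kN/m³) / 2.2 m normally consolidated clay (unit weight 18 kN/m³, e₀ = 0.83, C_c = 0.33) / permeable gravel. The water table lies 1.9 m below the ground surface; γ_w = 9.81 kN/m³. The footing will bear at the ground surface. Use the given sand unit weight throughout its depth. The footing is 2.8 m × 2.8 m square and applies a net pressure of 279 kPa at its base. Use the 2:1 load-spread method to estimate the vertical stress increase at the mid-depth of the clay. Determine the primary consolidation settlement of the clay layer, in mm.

Mid-depth of clay below the ground surface: z = 2.4 + 2.2/2 = 3.5 m.
Total vertical stress at mid-clay: σ_v = 17.5×2.4 + 18×1.1 = 61.8 kPa.
Pore pressure: u = 9.81×(3.5 − 1.9) = 15.696 kPa.
Initial effective stress: σ'_0 = σ_v − u = 61.8 − 15.696 = 46.104 kPa.
Stress increase at mid-clay by the 2:1 spreading method:
Δσ = qBL/((B+z)(L+z)) = 279×2.8×2.8/((2.8+3.5)(2.8+3.5)) = 55.111 kPa
Final effective stress: σ'_f = σ'_0 + Δσ = 46.104 + 55.111 = 101.22 kPa.
Normally consolidated clay, so the full stress increment lies on the virgin compression line:
S_c = C_c·H/(1+e₀)·log₁₀(σ'_f/σ'_0) = 0.33×2.2/(1+0.83)×log₁₀(101.22/46.104)
    = 0.39672 × 0.34153 = 0.1355 m

S_c ≈ 135 mm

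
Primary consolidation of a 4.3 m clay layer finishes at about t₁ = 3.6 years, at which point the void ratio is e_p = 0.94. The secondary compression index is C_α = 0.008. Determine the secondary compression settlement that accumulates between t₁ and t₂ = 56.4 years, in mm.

S_s ≈ 21.2 mm

Secondary compression: S_s = C_α·H/(1+e_p)·log₁₀(t₂/t₁)
S_s = 0.008×4.3/(1+0.94)×log₁₀(56.4/3.6)
    = 0.01773 × 1.195 = 0.02119 m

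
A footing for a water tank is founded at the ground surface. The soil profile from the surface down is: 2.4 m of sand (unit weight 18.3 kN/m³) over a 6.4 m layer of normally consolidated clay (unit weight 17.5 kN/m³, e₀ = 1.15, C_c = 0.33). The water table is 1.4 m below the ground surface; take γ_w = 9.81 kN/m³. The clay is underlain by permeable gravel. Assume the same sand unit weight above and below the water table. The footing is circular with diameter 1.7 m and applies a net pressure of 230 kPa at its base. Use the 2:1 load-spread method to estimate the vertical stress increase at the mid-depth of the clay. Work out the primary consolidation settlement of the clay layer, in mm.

Mid-depth of clay below the ground surface: z = 2.4 + 6.4/2 = 5.6 m.
Total vertical stress at mid-clay: σ_v = 18.3×2.4 + 17.5×3.2 = 99.92 kPa.
Pore pressure: u = 9.81×(5.6 − 1.4) = 41.202 kPa.
Initial effective stress: σ'_0 = σ_v − u = 99.92 − 41.202 = 58.718 kPa.
Stress increase at mid-clay by the 2:1 spreading method:
Δσ ≈ qD²/(D+z)² = 230×1.7²/(1.7+5.6)² = 12.473 kPa
Final effective stress: σ'_f = σ'_0 + Δσ = 58.718 + 12.473 = 71.191 kPa.
Normally consolidated clay, so the full stress increment lies on the virgin compression line:
S_c = C_c·H/(1+e₀)·log₁₀(σ'_f/σ'_0) = 0.33×6.4/(1+1.15)×log₁₀(71.191/58.718)
    = 0.98233 × 0.083654 = 0.08218 m

S_c ≈ 82.2 mm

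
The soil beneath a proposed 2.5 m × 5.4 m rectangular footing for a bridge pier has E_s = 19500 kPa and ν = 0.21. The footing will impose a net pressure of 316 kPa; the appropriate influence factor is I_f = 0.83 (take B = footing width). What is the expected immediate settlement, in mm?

Immediate (elastic) settlement: S_e = q·B·(1−ν²)/E_s · I_f.
S_e = 316 × 2.5 × (1 − 0.21²) / 19500 × 0.83
    = 316 × 2.5 × 0.9559 / 19500 × 0.83
    = 0.03214 m = 32.14 mm

S_e ≈ 32.1 mm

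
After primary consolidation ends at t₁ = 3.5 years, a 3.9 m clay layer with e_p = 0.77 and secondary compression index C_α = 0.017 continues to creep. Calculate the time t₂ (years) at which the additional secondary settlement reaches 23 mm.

t₂ ≈ 14.4 years

S_s = C_α·H/(1+e_p)·log₁₀(t₂/t₁) ⇒ log₁₀(t₂/t₁) = S_s·(1+e_p)/(C_α·H).
log₁₀(t₂/t₁) = 0.023 × (1+0.77) / (0.017×3.9) = 0.614
t₂ = t₁ × 10^0.614 = 3.5 × 4.112 = 14.39 years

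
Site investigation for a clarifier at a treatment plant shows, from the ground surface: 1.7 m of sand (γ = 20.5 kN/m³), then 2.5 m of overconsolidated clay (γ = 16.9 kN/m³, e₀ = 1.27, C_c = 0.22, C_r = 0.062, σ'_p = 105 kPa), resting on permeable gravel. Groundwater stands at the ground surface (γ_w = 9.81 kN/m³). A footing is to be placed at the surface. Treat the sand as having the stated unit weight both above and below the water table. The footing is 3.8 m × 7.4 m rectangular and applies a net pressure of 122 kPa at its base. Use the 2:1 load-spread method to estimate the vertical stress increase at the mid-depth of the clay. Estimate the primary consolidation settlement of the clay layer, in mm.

S_c ≈ 30.7 mm

Mid-depth of clay below the ground surface: z = 1.7 + 2.5/2 = 2.95 m.
Total vertical stress at mid-clay: σ_v = 20.5×1.7 + 16.9×1.25 = 55.975 kPa.
Pore pressure: u = 9.81×(2.95 − 0) = 28.94 kPa.
Initial effective stress: σ'_0 = σ_v − u = 55.975 − 28.94 = 27.035 kPa.
Stress increase at mid-clay by the 2:1 spreading method:
Δσ = qBL/((B+z)(L+z)) = 122×3.8×7.4/((3.8+2.95)(7.4+2.95)) = 49.106 kPa
Final effective stress: σ'_f = 27.035 + 49.106 = 76.141 kPa.
σ'_f = 76.141 ≤ σ'_p = 105 kPa, so the clay remains overconsolidated and only the recompression index applies:
S_c = C_r·H/(1+e₀)·log₁₀(σ'_f/σ'_0) = 0.062×2.5/2.27×log₁₀(76.141/27.035)
    = 0.068281 × 0.44969 = 0.03071 m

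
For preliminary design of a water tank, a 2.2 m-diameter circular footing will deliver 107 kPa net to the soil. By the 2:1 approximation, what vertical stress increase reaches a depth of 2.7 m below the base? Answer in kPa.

By the 2:1 method the load spreads at 1 horizontal : 2 vertical, so at depth z the loaded area has grown by z in each plan dimension:
Δσ ≈ qD²/(D+z)² = 107×2.2²/(2.2+2.7)² = 21.569 kPa

Δσ_z ≈ 21.6 kPa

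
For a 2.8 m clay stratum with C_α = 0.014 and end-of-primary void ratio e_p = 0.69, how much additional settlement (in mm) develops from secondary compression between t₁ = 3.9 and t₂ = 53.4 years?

S_s ≈ 26.4 mm

Secondary compression: S_s = C_α·H/(1+e_p)·log₁₀(t₂/t₁)
S_s = 0.014×2.8/(1+0.69)×log₁₀(53.4/3.9)
    = 0.0232 × 1.136 = 0.02636 m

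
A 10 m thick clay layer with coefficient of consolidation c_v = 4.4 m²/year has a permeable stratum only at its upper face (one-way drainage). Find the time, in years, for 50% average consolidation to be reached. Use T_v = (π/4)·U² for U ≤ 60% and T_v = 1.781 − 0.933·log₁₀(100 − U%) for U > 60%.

t ≈ 4.46 years

Drainage path length: H_d = H = 10 m (single drainage).
U ≤ 60%: T_v = (π/4)·U² = (π/4)×0.5² = 0.19635.
t = T_v·H_d²/c_v = 0.19635×10²/4.4 = 4.462 years.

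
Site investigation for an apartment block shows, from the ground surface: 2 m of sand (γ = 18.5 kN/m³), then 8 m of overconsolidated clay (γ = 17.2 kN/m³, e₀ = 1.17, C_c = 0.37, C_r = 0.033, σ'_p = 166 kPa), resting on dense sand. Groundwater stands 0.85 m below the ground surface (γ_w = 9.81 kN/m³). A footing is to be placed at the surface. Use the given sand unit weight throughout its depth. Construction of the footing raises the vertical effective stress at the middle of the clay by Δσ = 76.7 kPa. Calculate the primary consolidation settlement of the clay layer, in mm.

S_c ≈ 46 mm

Mid-depth of clay below the ground surface: z = 2 + 8/2 = 6 m.
Total vertical stress at mid-clay: σ_v = 18.5×2 + 17.2×4 = 105.8 kPa.
Pore pressure: u = 9.81×(6 − 0.85) = 50.522 kPa.
Initial effective stress: σ'_0 = σ_v − u = 105.8 − 50.522 = 55.278 kPa.
Final effective stress: σ'_f = 55.278 + 76.7 = 131.98 kPa.
σ'_f = 131.98 ≤ σ'_p = 166 kPa, so the clay remains overconsolidated and only the recompression index applies:
S_c = C_r·H/(1+e₀)·log₁₀(σ'_f/σ'_0) = 0.033×8/2.17×log₁₀(131.98/55.278)
    = 0.12166 × 0.37796 = 0.04598 m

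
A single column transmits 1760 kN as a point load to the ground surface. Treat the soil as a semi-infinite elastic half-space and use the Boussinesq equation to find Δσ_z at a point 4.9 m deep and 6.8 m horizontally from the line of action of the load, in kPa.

Boussinesq vertical stress below a point load on an elastic half-space:
Δσ_z = 3P/(2πz²) · [1 + (r/z)²]^(−5/2)
r/z = 6.8/4.9 = 1.3878; [1+(r/z)²]^(−5/2) = 0.068291.
Δσ_z = 3×1760/(2π×4.9²) × 0.068291 = 35 × 0.068291 = 2.39 kPa

Δσ_z ≈ 2.39 kPa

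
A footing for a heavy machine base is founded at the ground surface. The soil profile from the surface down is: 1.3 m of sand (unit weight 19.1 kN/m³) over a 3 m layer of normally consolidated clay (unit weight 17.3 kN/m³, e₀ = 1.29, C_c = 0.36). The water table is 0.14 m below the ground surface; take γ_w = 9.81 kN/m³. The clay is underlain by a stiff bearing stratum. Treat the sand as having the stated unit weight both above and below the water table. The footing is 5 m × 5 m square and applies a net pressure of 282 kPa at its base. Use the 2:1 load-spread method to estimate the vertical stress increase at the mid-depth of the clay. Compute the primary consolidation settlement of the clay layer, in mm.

S_c ≈ 356 mm

Mid-depth of clay below the ground surface: z = 1.3 + 3/2 = 2.8 m.
Total vertical stress at mid-clay: σ_v = 19.1×1.3 + 17.3×1.5 = 50.78 kPa.
Pore pressure: u = 9.81×(2.8 − 0.14) = 26.095 kPa.
Initial effective stress: σ'_0 = σ_v − u = 50.78 − 26.095 = 24.685 kPa.
Stress increase at mid-clay by the 2:1 spreading method:
Δσ = qBL/((B+z)(L+z)) = 282×5×5/((5+2.8)(5+2.8)) = 115.88 kPa
Final effective stress: σ'_f = σ'_0 + Δσ = 24.685 + 115.88 = 140.56 kPa.
Normally consolidated clay, so the full stress increment lies on the virgin compression line:
S_c = C_c·H/(1+e₀)·log₁₀(σ'_f/σ'_0) = 0.36×3/(1+1.29)×log₁₀(140.56/24.685)
    = 0.47162 × 0.75543 = 0.3563 m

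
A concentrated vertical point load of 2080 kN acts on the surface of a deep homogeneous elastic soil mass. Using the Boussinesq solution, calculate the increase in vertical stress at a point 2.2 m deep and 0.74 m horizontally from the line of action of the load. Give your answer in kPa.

Δσ_z ≈ 157 kPa

Boussinesq vertical stress below a point load on an elastic half-space:
Δσ_z = 3P/(2πz²) · [1 + (r/z)²]^(−5/2)
r/z = 0.74/2.2 = 0.33636; [1+(r/z)²]^(−5/2) = 0.76494.
Δσ_z = 3×2080/(2π×2.2²) × 0.76494 = 205.19 × 0.76494 = 157 kPa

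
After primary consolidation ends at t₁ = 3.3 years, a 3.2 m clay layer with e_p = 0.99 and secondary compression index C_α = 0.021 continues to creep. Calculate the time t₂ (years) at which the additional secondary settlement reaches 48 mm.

t₂ ≈ 87.1 years

S_s = C_α·H/(1+e_p)·log₁₀(t₂/t₁) ⇒ log₁₀(t₂/t₁) = S_s·(1+e_p)/(C_α·H).
log₁₀(t₂/t₁) = 0.048 × (1+0.99) / (0.021×3.2) = 1.421
t₂ = t₁ × 10^1.421 = 3.3 × 26.39 = 87.08 years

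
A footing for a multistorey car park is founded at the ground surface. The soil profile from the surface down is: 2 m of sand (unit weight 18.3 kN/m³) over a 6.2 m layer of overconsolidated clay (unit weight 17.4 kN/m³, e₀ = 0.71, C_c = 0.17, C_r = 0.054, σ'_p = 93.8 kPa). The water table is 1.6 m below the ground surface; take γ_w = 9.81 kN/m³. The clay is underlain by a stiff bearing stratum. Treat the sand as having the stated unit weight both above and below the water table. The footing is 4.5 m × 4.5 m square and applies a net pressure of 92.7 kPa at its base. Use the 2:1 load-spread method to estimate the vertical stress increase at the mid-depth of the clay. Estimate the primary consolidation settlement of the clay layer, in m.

S_c ≈ 0.0263 m

Mid-depth of clay below the ground surface: z = 2 + 6.2/2 = 5.1 m.
Total vertical stress at mid-clay: σ_v = 18.3×2 + 17.4×3.1 = 90.54 kPa.
Pore pressure: u = 9.81×(5.1 − 1.6) = 34.335 kPa.
Initial effective stress: σ'_0 = σ_v − u = 90.54 − 34.335 = 56.205 kPa.
Stress increase at mid-clay by the 2:1 spreading method:
Δσ = qBL/((B+z)(L+z)) = 92.7×4.5×4.5/((4.5+5.1)(4.5+5.1)) = 20.369 kPa
Final effective stress: σ'_f = 56.205 + 20.369 = 76.574 kPa.
σ'_f = 76.574 ≤ σ'_p = 93.8 kPa, so the clay remains overconsolidated and only the recompression index applies:
S_c = C_r·H/(1+e₀)·log₁₀(σ'_f/σ'_0) = 0.054×6.2/1.71×log₁₀(76.574/56.205)
    = 0.19579 × 0.13431 = 0.0263 m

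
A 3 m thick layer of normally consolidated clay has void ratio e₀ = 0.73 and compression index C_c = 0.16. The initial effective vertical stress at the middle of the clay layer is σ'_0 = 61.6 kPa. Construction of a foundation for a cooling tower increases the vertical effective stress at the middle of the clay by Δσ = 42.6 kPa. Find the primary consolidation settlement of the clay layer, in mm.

Final effective stress: σ'_f = σ'_0 + Δσ = 61.6 + 42.6 = 104.2 kPa.
Normally consolidated clay, so the full stress increment lies on the virgin compression line:
S_c = C_c·H/(1+e₀)·log₁₀(σ'_f/σ'_0) = 0.16×3/(1+0.73)×log₁₀(104.2/61.6)
    = 0.27746 × 0.22829 = 0.06334 m

S_c ≈ 63.3 mm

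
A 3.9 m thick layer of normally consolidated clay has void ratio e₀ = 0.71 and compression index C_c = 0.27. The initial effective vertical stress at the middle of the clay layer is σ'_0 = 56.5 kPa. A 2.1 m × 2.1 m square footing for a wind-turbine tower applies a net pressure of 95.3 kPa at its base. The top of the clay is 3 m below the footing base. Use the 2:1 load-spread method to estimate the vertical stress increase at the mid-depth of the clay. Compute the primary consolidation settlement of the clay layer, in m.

Mid-depth of clay below the footing base: z = 3 + 3.9/2 = 4.95 m.
Stress increase at mid-clay by the 2:1 spreading method:
Δσ = qBL/((B+z)(L+z)) = 95.3×2.1×2.1/((2.1+4.95)(2.1+4.95)) = 8.4558 kPa
Final effective stress: σ'_f = σ'_0 + Δσ = 56.5 + 8.4558 = 64.956 kPa.
Normally consolidated clay, so the full stress increment lies on the virgin compression line:
S_c = C_c·H/(1+e₀)·log₁₀(σ'_f/σ'_0) = 0.27×3.9/(1+0.71)×log₁₀(64.956/56.5)
    = 0.61579 × 0.060571 = 0.0373 m

S_c ≈ 0.0373 m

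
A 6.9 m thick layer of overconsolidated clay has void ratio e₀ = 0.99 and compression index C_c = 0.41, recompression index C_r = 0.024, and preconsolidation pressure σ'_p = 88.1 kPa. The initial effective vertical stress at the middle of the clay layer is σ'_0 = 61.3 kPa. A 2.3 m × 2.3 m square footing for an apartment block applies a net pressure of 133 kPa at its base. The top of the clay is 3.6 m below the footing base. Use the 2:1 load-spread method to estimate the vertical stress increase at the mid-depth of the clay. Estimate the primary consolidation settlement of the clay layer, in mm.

Mid-depth of clay below the footing base: z = 3.6 + 6.9/2 = 7.05 m.
Stress increase at mid-clay by the 2:1 spreading method:
Δσ = qBL/((B+z)(L+z)) = 133×2.3×2.3/((2.3+7.05)(2.3+7.05)) = 8.0479 kPa
Final effective stress: σ'_f = 61.3 + 8.0479 = 69.348 kPa.
σ'_f = 69.348 ≤ σ'_p = 88.1 kPa, so the clay remains overconsolidated and only the recompression index applies:
S_c = C_r·H/(1+e₀)·log₁₀(σ'_f/σ'_0) = 0.024×6.9/1.99×log₁₀(69.348/61.3)
    = 0.083215 × 0.053573 = 0.004458 m

S_c ≈ 4.46 mm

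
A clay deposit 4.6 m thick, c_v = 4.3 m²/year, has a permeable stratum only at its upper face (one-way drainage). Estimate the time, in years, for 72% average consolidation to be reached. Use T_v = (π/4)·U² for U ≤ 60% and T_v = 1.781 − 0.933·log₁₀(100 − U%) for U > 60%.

Drainage path length: H_d = H = 4.6 m (single drainage).
U > 60%: T_v = 1.781 − 0.933·log₁₀(100 − 72) = 0.4308.
t = T_v·H_d²/c_v = 0.4308×4.6²/4.3 = 2.12 years.

t ≈ 2.12 years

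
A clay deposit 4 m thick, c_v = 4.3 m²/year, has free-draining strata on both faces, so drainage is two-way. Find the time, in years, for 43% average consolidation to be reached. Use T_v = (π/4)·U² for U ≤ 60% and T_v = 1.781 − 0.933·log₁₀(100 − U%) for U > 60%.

t ≈ 0.135 years

Drainage path length: H_d = H/2 = 2 m (double drainage).
U ≤ 60%: T_v = (π/4)·U² = (π/4)×0.43² = 0.14522.
t = T_v·H_d²/c_v = 0.14522×2²/4.3 = 0.1351 years.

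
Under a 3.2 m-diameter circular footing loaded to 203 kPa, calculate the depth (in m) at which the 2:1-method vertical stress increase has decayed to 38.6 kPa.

2:1 spreading — at depth z the loaded area has grown by z in each plan dimension:
qD²/(D+z)² = Δσ_z ⇒ z = D(√(q/Δσ_z) − 1) = 3.2×(√(203/38.6) − 1) = 4.138 m

z ≈ 4.14 m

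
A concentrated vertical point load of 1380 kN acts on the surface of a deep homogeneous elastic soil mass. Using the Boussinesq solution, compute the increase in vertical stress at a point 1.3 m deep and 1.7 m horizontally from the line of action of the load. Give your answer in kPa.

Δσ_z ≈ 32.2 kPa

Boussinesq vertical stress below a point load on an elastic half-space:
Δσ_z = 3P/(2πz²) · [1 + (r/z)²]^(−5/2)
r/z = 1.7/1.3 = 1.3077; [1+(r/z)²]^(−5/2) = 0.082709.
Δσ_z = 3×1380/(2π×1.3²) × 0.082709 = 389.88 × 0.082709 = 32.25 kPa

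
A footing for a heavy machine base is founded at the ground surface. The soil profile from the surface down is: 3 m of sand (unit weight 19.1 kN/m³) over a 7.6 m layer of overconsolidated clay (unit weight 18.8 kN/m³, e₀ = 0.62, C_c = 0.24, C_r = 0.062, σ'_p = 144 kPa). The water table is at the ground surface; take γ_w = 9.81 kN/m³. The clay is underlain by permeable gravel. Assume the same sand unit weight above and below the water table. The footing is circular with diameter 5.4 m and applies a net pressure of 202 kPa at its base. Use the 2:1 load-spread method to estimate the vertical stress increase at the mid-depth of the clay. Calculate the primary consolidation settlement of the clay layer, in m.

Mid-depth of clay below the ground surface: z = 3 + 7.6/2 = 6.8 m.
Total vertical stress at mid-clay: σ_v = 19.1×3 + 18.8×3.8 = 128.74 kPa.
Pore pressure: u = 9.81×(6.8 − 0) = 66.708 kPa.
Initial effective stress: σ'_0 = σ_v − u = 128.74 − 66.708 = 62.032 kPa.
Stress increase at mid-clay by the 2:1 spreading method:
Δσ ≈ qD²/(D+z)² = 202×5.4²/(5.4+6.8)² = 39.575 kPa
Final effective stress: σ'_f = 62.032 + 39.575 = 101.61 kPa.
σ'_f = 101.61 ≤ σ'_p = 144 kPa, so the clay remains overconsolidated and only the recompression index applies:
S_c = C_r·H/(1+e₀)·log₁₀(σ'_f/σ'_0) = 0.062×7.6/1.62×log₁₀(101.61/62.032)
    = 0.29087 × 0.21432 = 0.06234 m

S_c ≈ 0.0623 m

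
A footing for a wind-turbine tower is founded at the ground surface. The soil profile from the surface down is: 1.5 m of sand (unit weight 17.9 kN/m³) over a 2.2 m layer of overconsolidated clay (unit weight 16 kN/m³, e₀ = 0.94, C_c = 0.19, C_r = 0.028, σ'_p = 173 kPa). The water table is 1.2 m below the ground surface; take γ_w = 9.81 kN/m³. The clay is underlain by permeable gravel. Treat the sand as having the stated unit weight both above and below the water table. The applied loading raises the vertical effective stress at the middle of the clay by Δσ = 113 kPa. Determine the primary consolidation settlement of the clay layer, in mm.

Mid-depth of clay below the ground surface: z = 1.5 + 2.2/2 = 2.6 m.
Total vertical stress at mid-clay: σ_v = 17.9×1.5 + 16×1.1 = 44.45 kPa.
Pore pressure: u = 9.81×(2.6 − 1.2) = 13.734 kPa.
Initial effective stress: σ'_0 = σ_v − u = 44.45 − 13.734 = 30.716 kPa.
Final effective stress: σ'_f = 30.716 + 113 = 143.72 kPa.
σ'_f = 143.72 ≤ σ'_p = 173 kPa, so the clay remains overconsolidated and only the recompression index applies:
S_c = C_r·H/(1+e₀)·log₁₀(σ'_f/σ'_0) = 0.028×2.2/1.94×log₁₀(143.72/30.716)
    = 0.031752 × 0.67015 = 0.02128 m

S_c ≈ 21.3 mm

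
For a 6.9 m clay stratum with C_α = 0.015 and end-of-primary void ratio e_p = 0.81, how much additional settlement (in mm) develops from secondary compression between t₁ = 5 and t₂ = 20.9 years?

Secondary compression: S_s = C_α·H/(1+e_p)·log₁₀(t₂/t₁)
S_s = 0.015×6.9/(1+0.81)×log₁₀(20.9/5)
    = 0.05718 × 0.6212 = 0.03552 m

S_s ≈ 35.5 mm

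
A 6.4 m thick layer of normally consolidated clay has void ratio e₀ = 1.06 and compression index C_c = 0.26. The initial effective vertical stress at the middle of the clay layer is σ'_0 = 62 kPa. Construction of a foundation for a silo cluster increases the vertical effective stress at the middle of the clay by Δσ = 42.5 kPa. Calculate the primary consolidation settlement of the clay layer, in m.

S_c ≈ 0.183 m

Final effective stress: σ'_f = σ'_0 + Δσ = 62 + 42.5 = 104.5 kPa.
Normally consolidated clay, so the full stress increment lies on the virgin compression line:
S_c = C_c·H/(1+e₀)·log₁₀(σ'_f/σ'_0) = 0.26×6.4/(1+1.06)×log₁₀(104.5/62)
    = 0.80777 × 0.22672 = 0.1831 m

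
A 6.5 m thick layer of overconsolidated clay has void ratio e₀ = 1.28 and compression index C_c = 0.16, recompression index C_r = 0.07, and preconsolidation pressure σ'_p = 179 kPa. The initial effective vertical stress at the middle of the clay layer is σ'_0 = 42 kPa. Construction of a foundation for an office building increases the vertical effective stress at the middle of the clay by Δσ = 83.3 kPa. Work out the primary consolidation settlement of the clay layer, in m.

S_c ≈ 0.0947 m

Final effective stress: σ'_f = 42 + 83.3 = 125.3 kPa.
σ'_f = 125.3 ≤ σ'_p = 179 kPa, so the clay remains overconsolidated and only the recompression index applies:
S_c = C_r·H/(1+e₀)·log₁₀(σ'_f/σ'_0) = 0.07×6.5/2.28×log₁₀(125.3/42)
    = 0.19956 × 0.4747 = 0.09473 m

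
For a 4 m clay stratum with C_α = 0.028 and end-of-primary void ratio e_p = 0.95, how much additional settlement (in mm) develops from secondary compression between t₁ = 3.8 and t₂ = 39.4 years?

S_s ≈ 58.3 mm

Secondary compression: S_s = C_α·H/(1+e_p)·log₁₀(t₂/t₁)
S_s = 0.028×4/(1+0.95)×log₁₀(39.4/3.8)
    = 0.05744 × 1.016 = 0.05834 m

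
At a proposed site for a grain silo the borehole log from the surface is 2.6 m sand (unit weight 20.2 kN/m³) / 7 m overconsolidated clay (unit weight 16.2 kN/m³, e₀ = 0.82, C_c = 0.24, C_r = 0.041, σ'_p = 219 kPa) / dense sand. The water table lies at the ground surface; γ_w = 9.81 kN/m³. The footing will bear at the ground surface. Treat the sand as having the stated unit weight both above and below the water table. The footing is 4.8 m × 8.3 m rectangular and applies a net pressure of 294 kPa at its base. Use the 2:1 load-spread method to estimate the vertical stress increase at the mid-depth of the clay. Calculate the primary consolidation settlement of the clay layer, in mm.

S_c ≈ 63.1 mm

Mid-depth of clay below the ground surface: z = 2.6 + 7/2 = 6.1 m.
Total vertical stress at mid-clay: σ_v = 20.2×2.6 + 16.2×3.5 = 109.22 kPa.
Pore pressure: u = 9.81×(6.1 − 0) = 59.841 kPa.
Initial effective stress: σ'_0 = σ_v − u = 109.22 − 59.841 = 49.379 kPa.
Stress increase at mid-clay by the 2:1 spreading method:
Δσ = qBL/((B+z)(L+z)) = 294×4.8×8.3/((4.8+6.1)(8.3+6.1)) = 74.624 kPa
Final effective stress: σ'_f = 49.379 + 74.624 = 124 kPa.
σ'_f = 124 ≤ σ'_p = 219 kPa, so the clay remains overconsolidated and only the recompression index applies:
S_c = C_r·H/(1+e₀)·log₁₀(σ'_f/σ'_0) = 0.041×7/1.82×log₁₀(124/49.379)
    = 0.15769 × 0.39988 = 0.06306 m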